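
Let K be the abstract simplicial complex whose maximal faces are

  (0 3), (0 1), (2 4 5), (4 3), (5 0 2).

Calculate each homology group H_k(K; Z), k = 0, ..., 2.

H_0 ≅ Z,  H_1 ≅ Z,  H_2 = 0.

Fix the vertex order 0 < 1 < 2 < 3 < 4 < 5 and write every simplex with vertices in increasing order. Then dim K = 2 and the simplices of K are:

  0-simplices (6): [0], [1], [2], [3], [4], [5]
  1-simplices (8): [0,1], [0,2], [0,3], [0,5], [2,4], [2,5], [3,4], [4,5]
  2-simplices (2): [0,2,5], [2,4,5]

so the chain groups are C_0 ≅ Z^6, C_1 ≅ Z^8, C_2 ≅ Z^2.

∂_1: C_1 → C_0 is given by ∂[p,q] = [q] − [p].
As a 6×8 matrix over Z this has rank 5, with invariant factors (1,1,1,1,1).

The boundary map ∂_2: C_2 → C_1 sends each 2-simplex [p,q,r] to [q,r] − [p,r] + [p,q]. For instance
  ∂[0,2,5] = [2,5] − [0,5] + [0,2],
  ∂[2,4,5] = [4,5] − [2,5] + [2,4].
This gives a 8×2 integer matrix of rank 2; reducing to Smith normal form yields diagonal entries (1,1).

Reading off H_k = ker ∂_k / im ∂_{k+1}:

  H_0: rank C_0 − rank ∂_1 = 6 − 5 = 1, and the invariant factors of ∂_1 are all 1, so H_0 ≅ Z.
  H_1: rank ker ∂_1 − rank ∂_2 = (8 − 5) − 2 = 1, and the invariant factors of ∂_2 are all 1, so H_1 ≅ Z.
  H_2: rank ker ∂_2 − rank ∂_3 = (2 − 2) − 0 = 0, and there is no ∂_3, so H_2 ≅ 0.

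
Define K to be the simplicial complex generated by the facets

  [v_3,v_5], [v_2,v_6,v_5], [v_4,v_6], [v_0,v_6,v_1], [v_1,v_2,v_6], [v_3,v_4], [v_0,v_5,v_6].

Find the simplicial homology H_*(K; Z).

H_0 = Z,  H_1 = Z,  H_2 = 0.

Fix the vertex order v_0 < v_1 < v_2 < v_3 < v_4 < v_5 < v_6 and write every simplex with vertices in increasing order. Then dim K = 2 and the simplices of K are:

  0-simplices (7): [v_0], [v_1], [v_2], [v_3], [v_4], [v_5], [v_6]
  1-simplices (11): [v_0,v_1], [v_0,v_5], [v_0,v_6], [v_1,v_2], [v_1,v_6], [v_2,v_5], [v_2,v_6], [v_3,v_4], [v_3,v_5], [v_4,v_6], [v_5,v_6]
  2-simplices (4): [v_0,v_1,v_6], [v_0,v_5,v_6], [v_1,v_2,v_6], [v_2,v_5,v_6]

Hence C_0 ≅ Z^7, C_1 ≅ Z^11, C_2 ≅ Z^4.

Boundary ∂_1: C_1 → C_0 sends each edge [p,q] (with p < q) to q − p. For instance
  ∂[v_0,v_1] = [v_1] − [v_0].
The 7×11 boundary matrix has rank 6 and Smith normal form diag(1,1,1,1,1,1).

Boundary ∂_2: C_2 → C_1 maps a triangle to the signed sum of its edges. For instance
  ∂[v_2,v_5,v_6] = [v_5,v_6] − [v_2,v_6] + [v_2,v_5],
  ∂[v_0,v_5,v_6] = [v_5,v_6] − [v_0,v_6] + [v_0,v_5].
As a 11×4 matrix over Z this has rank 4, with invariant factors (1,1,1,1).

Reading off H_k = ker ∂_k / im ∂_{k+1}:

  H_0: rank C_0 − rank ∂_1 = 7 − 6 = 1, and the invariant factors of ∂_1 are all 1, so H_0 ≅ Z.
  H_1: rank ker ∂_1 − rank ∂_2 = (11 − 6) − 4 = 1, and the invariant factors of ∂_2 are all 1, so H_1 ≅ Z.
  H_2: rank ker ∂_2 − rank ∂_3 = (4 − 4) − 0 = 0, and there is no ∂_3, so H_2 ≅ 0.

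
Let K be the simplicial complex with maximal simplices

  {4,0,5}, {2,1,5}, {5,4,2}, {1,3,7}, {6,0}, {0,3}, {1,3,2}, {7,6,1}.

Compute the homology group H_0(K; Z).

H_0 = Z.

Take the total order 0 < 1 < 2 < 3 < 4 < 5 < 6 < 7 on the vertex set. Then K (dimension 2) consists of the simplices:

  0-simplices (8): [0], [1], [2], [3], [4], [5], [6], [7]
  1-simplices (15): [0,3], [0,4], [0,5], [0,6], [1,2], [1,3], [1,5], [1,6], [1,7], [2,3], [2,4], [2,5], [3,7], [4,5], [6,7]
  2-simplices (6): [0,4,5], [1,2,3], [1,2,5], [1,3,7], [1,6,7], [2,4,5]

Hence C_0 ≅ Z^8, C_1 ≅ Z^15, C_2 ≅ Z^6.

∂_1: C_1 → C_0 is given by ∂[p,q] = [q] − [p].
The resulting 8×15 matrix has rank 7, and its Smith normal form has invariant factors (1,1,1,1,1,1,1).

∂_2: C_2 → C_1 maps a triangle to the signed sum of its edges. For instance
  ∂[1,2,5] = [2,5] − [1,5] + [1,2],
  ∂[2,4,5] = [4,5] − [2,5] + [2,4].
This gives a 15×6 integer matrix of rank 6; reducing to Smith normal form yields diagonal entries (1,1,1,1,1,1).

From H_k ≅ ker(∂_k) / im(∂_{k+1}) we obtain:

  H_0: rank C_0 − rank ∂_1 = 8 − 7 = 1, and the invariant factors of ∂_1 are all 1, so H_0 ≅ Z.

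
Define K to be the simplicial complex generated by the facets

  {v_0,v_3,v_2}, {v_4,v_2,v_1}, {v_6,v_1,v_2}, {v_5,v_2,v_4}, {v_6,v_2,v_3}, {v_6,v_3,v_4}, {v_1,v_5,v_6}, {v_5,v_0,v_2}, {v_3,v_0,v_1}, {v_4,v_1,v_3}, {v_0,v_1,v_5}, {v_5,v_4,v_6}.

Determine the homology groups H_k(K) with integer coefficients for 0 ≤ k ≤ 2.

Take the total order v_0 < v_1 < v_2 < v_3 < v_4 < v_5 < v_6 on the vertex set. Then K (dimension 2) consists of the simplices:

  0-simplices (7): [v_0], [v_1], [v_2], [v_3], [v_4], [v_5], [v_6]
  1-simplices (18): (18 of them)
  2-simplices (12): (12 of them)

Hence C_0 ≅ Z^7, C_1 ≅ Z^18, C_2 ≅ Z^12.

Boundary ∂_1: C_1 → C_0 maps an edge to its endpoints' difference, ∂[p,q] = q − p. For instance
  ∂[v_1,v_5] = [v_5] − [v_1].
This gives a 7×18 integer matrix of rank 6; reducing to Smith normal form yields diagonal entries (1,1,1,1,1,1).

The boundary map ∂_2: C_2 → C_1 sends each 2-simplex [p,q,r] to [q,r] − [p,r] + [p,q]. For instance
  ∂[v_0,v_2,v_3] = [v_2,v_3] − [v_0,v_3] + [v_0,v_2],
  ∂[v_0,v_1,v_3] = [v_1,v_3] − [v_0,v_3] + [v_0,v_1].
The 18×12 boundary matrix has rank 12 and Smith normal form diag(1,1,1,1,1,1,1,1,1,1,1,2).

From H_k ≅ ker(∂_k) / im(∂_{k+1}) we obtain:

  H_0: rank C_0 − rank ∂_1 = 7 − 6 = 1, and the invariant factors of ∂_1 are all 1, so H_0 ≅ Z.
  H_1: rank ker ∂_1 − rank ∂_2 = (18 − 6) − 12 = 0, and ∂_2 has invariant factor 2 > 1, so H_1 ≅ Z_2.
  H_2: rank ker ∂_2 − rank ∂_3 = (12 − 12) − 0 = 0, and there is no ∂_3, so H_2 ≅ 0.

H_0 = Z,  H_1 = Z_2,  H_2 = 0.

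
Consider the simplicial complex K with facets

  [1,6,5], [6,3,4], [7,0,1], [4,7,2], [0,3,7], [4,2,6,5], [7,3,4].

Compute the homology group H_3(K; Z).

Take the total order 0 < 1 < 2 < 3 < 4 < 5 < 6 < 7 on the vertex set. Then K (dimension 3) consists of the simplices:

  0-simplices (8): [0], [1], [2], [3], [4], [5], [6], [7]
  1-simplices (17): [0,1], [0,3], [0,7], [1,5], [1,6], [1,7], [2,4], [2,5], [2,6], [2,7], [3,4], [3,6], [3,7], [4,5], [4,6], [4,7], [5,6]
  2-simplices (10): [0,1,7], [0,3,7], [1,5,6], [2,4,5], [2,4,6], [2,4,7], [2,5,6], [3,4,6], [3,4,7], [4,5,6]
  3-simplices (1): [2,4,5,6]

so the chain groups are C_0 ≅ Z^8, C_1 ≅ Z^17, C_2 ≅ Z^10, C_3 ≅ Z^1.

The boundary map ∂_1: C_1 → C_0 sends each edge [p,q] (with p < q) to q − p. For instance
  ∂[2,6] = [6] − [2].
The 8×17 boundary matrix has rank 7 and Smith normal form diag(1,1,1,1,1,1,1).

∂_2: C_2 → C_1 maps a triangle to the signed sum of its edges. For instance
  ∂[3,4,7] = [4,7] − [3,7] + [3,4],
  ∂[2,4,7] = [4,7] − [2,7] + [2,4].
As a 17×10 matrix over Z this has rank 9, with invariant factors (1,1,1,1,1,1,1,1,1).

∂_3: C_3 → C_2 sends each 3-simplex σ to the alternating sum Σ_i (−1)^i (σ with its i-th vertex removed). For instance
  ∂[2,4,5,6] = [4,5,6] − [2,5,6] + [2,4,6] − [2,4,5].
This gives a 10×1 integer matrix of rank 1; reducing to Smith normal form yields diagonal entries (1).

Reading off H_k = ker ∂_k / im ∂_{k+1}:

  H_3: rank ker ∂_3 − rank ∂_4 = (1 − 1) − 0 = 0, and there is no ∂_4, so H_3 = 0.

H_3 = 0.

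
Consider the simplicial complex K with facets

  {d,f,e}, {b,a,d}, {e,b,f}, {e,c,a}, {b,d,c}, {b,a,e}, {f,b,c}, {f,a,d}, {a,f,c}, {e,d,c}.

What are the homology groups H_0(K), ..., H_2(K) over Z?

K has 6 vertices, 15 edges, 10 triangles.
rank ∂_0 = 0, rank ∂_1 = 5 ⇒ b_0 = 6 − 0 − 5 = 1; all invariant factors of ∂_1 are 1 so no torsion. So H_0 = Z.
rank ∂_1 = 5, rank ∂_2 = 10 ⇒ b_1 = 15 − 5 − 10 = 0; ∂_2 has invariant factor(s) [2] giving torsion. So H_1 = Z/2.
rank ∂_2 = 10, rank ∂_3 = 0 ⇒ b_2 = 10 − 10 − 0 = 0. So H_2 = 0.

H_0 ≅ Z,  H_1 ≅ Z/2,  H_2 = 0.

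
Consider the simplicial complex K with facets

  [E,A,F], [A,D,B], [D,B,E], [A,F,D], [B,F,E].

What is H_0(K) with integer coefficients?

H_0 ≅ Z.

We work with the vertex ordering A < B < D < E < F. The simplices of K, each written with vertices in increasing order, are:

  0-simplices (5): A, B, D, E, F
  1-simplices (10): AB, AD, AE, AF, BD, BE, BF, DE, DF, EF
  2-simplices (5): ABD, ADF, AEF, BDE, BEF

Hence C_0 ≅ Z^5, C_1 ≅ Z^10, C_2 ≅ Z^5.

∂_1: C_1 → C_0 sends each edge [p,q] (with p < q) to q − p. For instance
  ∂AB = B − A.
This gives a 5×10 integer matrix of rank 4; reducing to Smith normal form yields diagonal entries (1,1,1,1).

The boundary map ∂_2: C_2 → C_1 maps a triangle to the signed sum of its edges. For instance
  ∂AEF = EF − AF + AE,
  ∂BEF = EF − BF + BE.
As a 10×5 matrix over Z this has rank 5, with invariant factors (1,1,1,1,1).

Now H_k = ker ∂_k / im ∂_{k+1}, so:

  H_0: rank C_0 − rank ∂_1 = 5 − 4 = 1, and the invariant factors of ∂_1 are all 1, so H_0 = Z.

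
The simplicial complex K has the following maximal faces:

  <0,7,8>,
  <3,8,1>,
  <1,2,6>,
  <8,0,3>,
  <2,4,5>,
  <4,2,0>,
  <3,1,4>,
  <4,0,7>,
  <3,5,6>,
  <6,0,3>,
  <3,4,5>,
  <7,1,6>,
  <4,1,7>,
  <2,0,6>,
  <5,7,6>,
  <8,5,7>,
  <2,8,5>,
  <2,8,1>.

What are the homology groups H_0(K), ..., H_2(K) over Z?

We work with the vertex ordering 0 < 1 < 2 < 3 < 4 < 5 < 6 < 7 < 8. The simplices of K, each written with vertices in increasing order, are:

  0-simplices (9): [0], [1], [2], [3], [4], [5], [6], [7], [8]
  1-simplices (27): (27 of them)
  2-simplices (18): [0,2,4], [0,2,6], [0,3,6], [0,3,8], [0,4,7], [0,7,8], [1,2,6], [1,2,8], [1,3,4], [1,3,8], [1,4,7], [1,6,7], [2,4,5], [2,5,8], [3,4,5], [3,5,6], [5,6,7], [5,7,8]

giving chain groups C_0 ≅ Z^9, C_1 ≅ Z^27, C_2 ≅ Z^18.

Boundary ∂_1: C_1 → C_0 sends each edge [p,q] (with p < q) to q − p.
As a 9×27 matrix over Z this has rank 8, with invariant factors (1,1,1,1,1,1,1,1).

The boundary map ∂_2: C_2 → C_1 acts by ∂[p,q,r] = [q,r] − [p,r] + [p,q]. For instance
  ∂[0,7,8] = [7,8] − [0,8] + [0,7],
  ∂[0,3,6] = [3,6] − [0,6] + [0,3].
The 27×18 boundary matrix has rank 17 and Smith normal form diag(1,1,1,1,1,1,1,1,1,1,1,1,1,1,1,1,1).

Now H_k = ker ∂_k / im ∂_{k+1}, so:

  H_0: rank C_0 − rank ∂_1 = 9 − 8 = 1, and the invariant factors of ∂_1 are all 1, so H_0 = Z.
  H_1: rank ker ∂_1 − rank ∂_2 = (27 − 8) − 17 = 2, and the invariant factors of ∂_2 are all 1, so H_1 = Z^2.
  H_2: rank ker ∂_2 − rank ∂_3 = (18 − 17) − 0 = 1, and there is no ∂_3, so H_2 = Z.

As a check, the Euler characteristic is 9 − 27 + 18 = 0, which agrees with 1 − 2 + 1 = 0.
(K is a triangulation of the torus T^2.)

H_0 = Z,  H_1 = Z^2,  H_2 = Z.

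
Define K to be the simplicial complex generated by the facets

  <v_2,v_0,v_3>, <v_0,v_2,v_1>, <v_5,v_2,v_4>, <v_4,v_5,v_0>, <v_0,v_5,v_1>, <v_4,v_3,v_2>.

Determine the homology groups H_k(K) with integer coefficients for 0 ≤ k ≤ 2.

H_0 ≅ Z,  H_1 ≅ Z,  H_2 = 0.

K has 6 vertices, 12 edges, 6 triangles.
rank ∂_0 = 0, rank ∂_1 = 5 ⇒ b_0 = 6 − 0 − 5 = 1; all invariant factors of ∂_1 are 1 so no torsion. So H_0 = Z.
rank ∂_1 = 5, rank ∂_2 = 6 ⇒ b_1 = 12 − 5 − 6 = 1; all invariant factors of ∂_2 are 1 so no torsion. So H_1 = Z.
rank ∂_2 = 6, rank ∂_3 = 0 ⇒ b_2 = 6 − 6 − 0 = 0. So H_2 = 0.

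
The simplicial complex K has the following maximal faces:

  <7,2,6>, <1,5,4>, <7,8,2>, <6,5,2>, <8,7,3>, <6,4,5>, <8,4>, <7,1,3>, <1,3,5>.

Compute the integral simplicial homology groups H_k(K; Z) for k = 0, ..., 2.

H_0 ≅ Z,  H_1 ≅ Z^2,  H_2 = 0.

Order the vertices as 1 < 2 < 3 < 4 < 5 < 6 < 7 < 8. Listing each simplex with vertices in this order, K has dimension 2 with simplices:

  0-simplices (8): [1], [2], [3], [4], [5], [6], [7], [8]
  1-simplices (17): [1,3], [1,4], [1,5], [1,7], [2,5], [2,6], [2,7], [2,8], [3,5], [3,7], [3,8], [4,5], [4,6], [4,8], [5,6], [6,7], [7,8]
  2-simplices (8): [1,3,5], [1,3,7], [1,4,5], [2,5,6], [2,6,7], [2,7,8], [3,7,8], [4,5,6]

Hence C_0 ≅ Z^8, C_1 ≅ Z^17, C_2 ≅ Z^8.

The boundary map ∂_1: C_1 → C_0 is given by ∂[p,q] = [q] − [p].
The 8×17 boundary matrix has rank 7 and Smith normal form diag(1,1,1,1,1,1,1).

∂_2: C_2 → C_1 sends each 2-simplex [p,q,r] to [q,r] − [p,r] + [p,q]. For instance
  ∂[4,5,6] = [5,6] − [4,6] + [4,5],
  ∂[2,5,6] = [5,6] − [2,6] + [2,5].
This gives a 17×8 integer matrix of rank 8; reducing to Smith normal form yields diagonal entries (1,1,1,1,1,1,1,1).

From H_k ≅ ker(∂_k) / im(∂_{k+1}) we obtain:

  H_0: rank C_0 − rank ∂_1 = 8 − 7 = 1, and the invariant factors of ∂_1 are all 1, so H_0 = Z.
  H_1: rank ker ∂_1 − rank ∂_2 = (17 − 7) − 8 = 2, and the invariant factors of ∂_2 are all 1, so H_1 = Z^2.
  H_2: rank ker ∂_2 − rank ∂_3 = (8 − 8) − 0 = 0, and there is no ∂_3, so H_2 = 0.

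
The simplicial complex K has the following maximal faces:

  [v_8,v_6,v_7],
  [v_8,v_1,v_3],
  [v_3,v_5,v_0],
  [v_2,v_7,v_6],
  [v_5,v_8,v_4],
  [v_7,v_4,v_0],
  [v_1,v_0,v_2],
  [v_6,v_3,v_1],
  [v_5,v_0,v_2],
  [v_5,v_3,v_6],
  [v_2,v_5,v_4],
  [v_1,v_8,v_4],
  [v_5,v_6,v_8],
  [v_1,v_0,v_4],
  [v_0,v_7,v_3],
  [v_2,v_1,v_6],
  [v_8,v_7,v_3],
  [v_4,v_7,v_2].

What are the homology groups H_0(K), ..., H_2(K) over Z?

Fix the vertex order v_0 < v_1 < v_2 < v_3 < v_4 < v_5 < v_6 < v_7 < v_8 and write every simplex with vertices in increasing order. Then dim K = 2 and the simplices of K are:

  0-simplices (9): [v_0], [v_1], [v_2], [v_3], [v_4], [v_5], [v_6], [v_7], [v_8]
  1-simplices (27): (27 of them)
  2-simplices (18): (18 of them)

so the chain groups are C_0 ≅ Z^9, C_1 ≅ Z^27, C_2 ≅ Z^18.

The boundary map ∂_1: C_1 → C_0 is given by ∂[p,q] = [q] − [p]. For instance
  ∂[v_3,v_5] = [v_5] − [v_3].
This gives a 9×27 integer matrix of rank 8; reducing to Smith normal form yields diagonal entries (1,1,1,1,1,1,1,1).

The boundary map ∂_2: C_2 → C_1 sends each 2-simplex [p,q,r] to [q,r] − [p,r] + [p,q]. For instance
  ∂[v_2,v_6,v_7] = [v_6,v_7] − [v_2,v_7] + [v_2,v_6],
  ∂[v_1,v_4,v_8] = [v_4,v_8] − [v_1,v_8] + [v_1,v_4].
The 27×18 boundary matrix has rank 18 and Smith normal form diag(1,1,1,1,1,1,1,1,1,1,1,1,1,1,1,1,1,2).

From H_k ≅ ker(∂_k) / im(∂_{k+1}) we obtain:

  H_0: rank C_0 − rank ∂_1 = 9 − 8 = 1, and the invariant factors of ∂_1 are all 1, so H_0 = Z.
  H_1: rank ker ∂_1 − rank ∂_2 = (27 − 8) − 18 = 1, and ∂_2 has invariant factor 2 > 1, so H_1 = Z ⊕ Z/2.
  H_2: rank ker ∂_2 − rank ∂_3 = (18 − 18) − 0 = 0, and there is no ∂_3, so H_2 = 0.

H_0 = Z,  H_1 = Z ⊕ Z/2,  H_2 = 0.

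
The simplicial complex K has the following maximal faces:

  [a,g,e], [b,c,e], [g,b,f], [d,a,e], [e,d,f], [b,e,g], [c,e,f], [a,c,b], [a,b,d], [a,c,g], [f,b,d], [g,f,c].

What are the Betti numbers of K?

Fix the vertex order a < b < c < d < e < f < g and write every simplex with vertices in increasing order. Then dim K = 2 and the simplices of K are:

  0-simplices (7): a, b, c, d, e, f, g
  1-simplices (18): ab, ac, ad, ae, ag, bc, bd, be, bf, bg, ce, cf, cg, de, df, ef, eg, fg
  2-simplices (12): abc, abd, acg, ade, aeg, bce, bdf, beg, bfg, cef, cfg, def

giving chain groups C_0 ≅ Z^7, C_1 ≅ Z^18, C_2 ≅ Z^12.

The boundary map ∂_1: C_1 → C_0 sends each edge [p,q] (with p < q) to q − p. For instance
  ∂ce = e − c.
The 7×18 boundary matrix has rank 6 and Smith normal form diag(1,1,1,1,1,1).

Boundary ∂_2: C_2 → C_1 sends each 2-simplex [p,q,r] to [q,r] − [p,r] + [p,q]. For instance
  ∂acg = cg − ag + ac,
  ∂aeg = eg − ag + ae.
The 18×12 boundary matrix has rank 12 and Smith normal form diag(1,1,1,1,1,1,1,1,1,1,1,2).

Reading off H_k = ker ∂_k / im ∂_{k+1}:

  H_0: rank C_0 − rank ∂_1 = 7 − 6 = 1, and the invariant factors of ∂_1 are all 1, so H_0 = Z.
  H_1: rank ker ∂_1 − rank ∂_2 = (18 − 6) − 12 = 0, and ∂_2 has invariant factor 2 > 1, so H_1 = Z/2.
  H_2: rank ker ∂_2 − rank ∂_3 = (12 − 12) − 0 = 0, and there is no ∂_3, so H_2 = 0.

As a check, the Euler characteristic is 7 − 18 + 12 = 1, which agrees with 1 − 0 + 0 = 1.
(K is a triangulation of the real projective plane RP^2.)

Hence the Betti numbers are b_0 = 1, b_1 = 0, b_2 = 0.

b_0 = 1, b_1 = 0, b_2 = 0.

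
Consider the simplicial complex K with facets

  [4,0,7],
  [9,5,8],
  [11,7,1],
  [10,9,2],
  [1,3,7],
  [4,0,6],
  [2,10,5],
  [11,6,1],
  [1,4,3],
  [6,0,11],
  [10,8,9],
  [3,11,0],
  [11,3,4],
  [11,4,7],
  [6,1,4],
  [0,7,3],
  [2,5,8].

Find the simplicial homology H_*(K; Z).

Fix the vertex order 0 < 1 < 2 < 3 < 4 < 5 < 6 < 7 < 8 < 9 < 10 < 11 and write every simplex with vertices in increasing order. Then dim K = 2 and the simplices of K are:

  0-simplices (12): [0], [1], [2], [3], [4], [5], [6], [7], [8], [9], [10], [11]
  1-simplices (28): (28 of them)
  2-simplices (17): [0,3,7], [0,3,11], [0,4,6], [0,4,7], [0,6,11], [1,3,4], [1,3,7], [1,4,6], [1,6,11], [1,7,11], [2,5,8], [2,5,10], [2,9,10], [3,4,11], [4,7,11], [5,8,9], [8,9,10]

giving chain groups C_0 ≅ Z^12, C_1 ≅ Z^28, C_2 ≅ Z^17.

Boundary ∂_1: C_1 → C_0 sends each edge [p,q] (with p < q) to q − p.
The 12×28 boundary matrix has rank 10 and Smith normal form diag(1,1,1,1,1,1,1,1,1,1).

Boundary ∂_2: C_2 → C_1 maps a triangle to the signed sum of its edges. For instance
  ∂[1,4,6] = [4,6] − [1,6] + [1,4],
  ∂[1,6,11] = [6,11] − [1,11] + [1,6].
The resulting 28×17 matrix has rank 17, and its Smith normal form has invariant factors (1,1,1,1,1,1,1,1,1,1,1,1,1,1,1,1,2).

Computing H_k = (kernel of ∂_k) / (image of ∂_{k+1}):

  H_0: rank C_0 − rank ∂_1 = 12 − 10 = 2, and the invariant factors of ∂_1 are all 1, so H_0 ≅ Z^2.
  H_1: rank ker ∂_1 − rank ∂_2 = (28 − 10) − 17 = 1, and ∂_2 has invariant factor 2 > 1, so H_1 ≅ Z ⊕ Z/2.
  H_2: rank ker ∂_2 − rank ∂_3 = (17 − 17) − 0 = 0, and there is no ∂_3, so H_2 ≅ 0.

(K is a triangulation of the disjoint union of the real projective plane RP^2 and the Möbius band.)

H_0 ≅ Z^2,  H_1 ≅ Z ⊕ Z/2,  H_2 = 0.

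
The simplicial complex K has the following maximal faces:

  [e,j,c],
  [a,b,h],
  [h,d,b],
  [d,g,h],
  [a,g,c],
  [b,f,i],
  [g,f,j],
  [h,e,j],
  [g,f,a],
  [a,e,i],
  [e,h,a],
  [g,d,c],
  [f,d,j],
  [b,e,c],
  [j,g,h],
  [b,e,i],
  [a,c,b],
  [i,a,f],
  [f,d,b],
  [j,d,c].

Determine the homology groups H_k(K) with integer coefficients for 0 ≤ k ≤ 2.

H_0 ≅ Z,  H_1 ≅ Z × Z/2,  H_2 = 0.

Order the vertices as a < b < c < d < e < f < g < h < i < j. Listing each simplex with vertices in this order, K has dimension 2 with simplices:

  0-simplices (10): a, b, c, d, e, f, g, h, i, j
  1-simplices (30): ab, ac, ae, af, ag, ah, ai, bc, bd, be, bf, bh, bi, cd, ce, cg, cj, df, dg, dh, dj, eh, ei, ej, fg, fi, fj, gh, gj, hj
  2-simplices (20): abc, abh, acg, aeh, aei, afg, afi, bce, bdf, bdh, bei, bfi, cdg, cdj, cej, dfj, dgh, ehj, fgj, ghj

Hence C_0 ≅ Z^10, C_1 ≅ Z^30, C_2 ≅ Z^20.

∂_1: C_1 → C_0 sends each edge [p,q] (with p < q) to q − p.
The resulting 10×30 matrix has rank 9, and its Smith normal form has invariant factors (1,1,1,1,1,1,1,1,1).

The boundary map ∂_2: C_2 → C_1 maps a triangle to the signed sum of its edges. For instance
  ∂aei = ei − ai + ae,
  ∂ehj = hj − ej + eh.
This gives a 30×20 integer matrix of rank 20; reducing to Smith normal form yields diagonal entries (1,1,1,1,1,1,1,1,1,1,1,1,1,1,1,1,1,1,1,2).

Now H_k = ker ∂_k / im ∂_{k+1}, so:

  H_0: rank C_0 − rank ∂_1 = 10 − 9 = 1, and the invariant factors of ∂_1 are all 1, so H_0 ≅ Z.
  H_1: rank ker ∂_1 − rank ∂_2 = (30 − 9) − 20 = 1, and ∂_2 has invariant factor 2 > 1, so H_1 ≅ Z × Z/2.
  H_2: rank ker ∂_2 − rank ∂_3 = (20 − 20) − 0 = 0, and there is no ∂_3, so H_2 ≅ 0.

As a check, the Euler characteristic is 10 − 30 + 20 = 0, which agrees with 1 − 1 + 0 = 0.
(K is a triangulation of the Klein bottle.)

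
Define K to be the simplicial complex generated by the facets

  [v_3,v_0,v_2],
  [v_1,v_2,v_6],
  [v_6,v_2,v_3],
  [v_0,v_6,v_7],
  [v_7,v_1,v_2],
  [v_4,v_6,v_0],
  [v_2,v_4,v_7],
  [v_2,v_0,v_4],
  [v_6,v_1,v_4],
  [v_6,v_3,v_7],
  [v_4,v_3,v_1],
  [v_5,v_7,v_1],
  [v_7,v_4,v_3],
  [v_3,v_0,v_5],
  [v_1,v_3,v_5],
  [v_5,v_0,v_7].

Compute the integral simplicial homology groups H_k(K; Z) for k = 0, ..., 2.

We work with the vertex ordering v_0 < v_1 < v_2 < v_3 < v_4 < v_5 < v_6 < v_7. The simplices of K, each written with vertices in increasing order, are:

  0-simplices (8): [v_0], [v_1], [v_2], [v_3], [v_4], [v_5], [v_6], [v_7]
  1-simplices (24): (24 of them)
  2-simplices (16): (16 of them)

Hence C_0 ≅ Z^8, C_1 ≅ Z^24, C_2 ≅ Z^16.

The boundary map ∂_1: C_1 → C_0 is given by ∂[p,q] = [q] − [p]. For instance
  ∂[v_2,v_6] = [v_6] − [v_2].
The resulting 8×24 matrix has rank 7, and its Smith normal form has invariant factors (1,1,1,1,1,1,1).

The boundary map ∂_2: C_2 → C_1 acts by ∂[p,q,r] = [q,r] − [p,r] + [p,q]. For instance
  ∂[v_0,v_5,v_7] = [v_5,v_7] − [v_0,v_7] + [v_0,v_5],
  ∂[v_0,v_3,v_5] = [v_3,v_5] − [v_0,v_5] + [v_0,v_3].
As a 24×16 matrix over Z this has rank 15, with invariant factors (1,1,1,1,1,1,1,1,1,1,1,1,1,1,1).

From H_k ≅ ker(∂_k) / im(∂_{k+1}) we obtain:

  H_0: rank C_0 − rank ∂_1 = 8 − 7 = 1, and the invariant factors of ∂_1 are all 1, so H_0 = Z.
  H_1: rank ker ∂_1 − rank ∂_2 = (24 − 7) − 15 = 2, and the invariant factors of ∂_2 are all 1, so H_1 = Z^2.
  H_2: rank ker ∂_2 − rank ∂_3 = (16 − 15) − 0 = 1, and there is no ∂_3, so H_2 = Z.

H_0 ≅ Z,  H_1 ≅ Z^2,  H_2 ≅ Z.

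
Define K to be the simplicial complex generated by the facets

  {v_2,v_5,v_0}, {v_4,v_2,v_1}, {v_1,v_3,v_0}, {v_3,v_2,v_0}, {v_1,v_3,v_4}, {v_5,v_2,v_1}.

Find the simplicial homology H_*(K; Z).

H_0 = Z,  H_1 = Z,  H_2 = 0.

We work with the vertex ordering v_0 < v_1 < v_2 < v_3 < v_4 < v_5. The simplices of K, each written with vertices in increasing order, are:

  0-simplices (6): [v_0], [v_1], [v_2], [v_3], [v_4], [v_5]
  1-simplices (12): [v_0,v_1], [v_0,v_2], [v_0,v_3], [v_0,v_5], [v_1,v_2], [v_1,v_3], [v_1,v_4], [v_1,v_5], [v_2,v_3], [v_2,v_4], [v_2,v_5], [v_3,v_4]
  2-simplices (6): [v_0,v_1,v_3], [v_0,v_2,v_3], [v_0,v_2,v_5], [v_1,v_2,v_4], [v_1,v_2,v_5], [v_1,v_3,v_4]

Hence C_0 ≅ Z^6, C_1 ≅ Z^12, C_2 ≅ Z^6.

The boundary map ∂_1: C_1 → C_0 is given by ∂[p,q] = [q] − [p].
The 6×12 boundary matrix has rank 5 and Smith normal form diag(1,1,1,1,1).

∂_2: C_2 → C_1 sends each 2-simplex [p,q,r] to [q,r] − [p,r] + [p,q]. For instance
  ∂[v_0,v_1,v_3] = [v_1,v_3] − [v_0,v_3] + [v_0,v_1],
  ∂[v_1,v_3,v_4] = [v_3,v_4] − [v_1,v_4] + [v_1,v_3].
The resulting 12×6 matrix has rank 6, and its Smith normal form has invariant factors (1,1,1,1,1,1).

Reading off H_k = ker ∂_k / im ∂_{k+1}:

  H_0: rank C_0 − rank ∂_1 = 6 − 5 = 1, and the invariant factors of ∂_1 are all 1, so H_0 = Z.
  H_1: rank ker ∂_1 − rank ∂_2 = (12 − 5) − 6 = 1, and the invariant factors of ∂_2 are all 1, so H_1 = Z.
  H_2: rank ker ∂_2 − rank ∂_3 = (6 − 6) − 0 = 0, and there is no ∂_3, so H_2 = 0.

As a check, the Euler characteristic is 6 − 12 + 6 = 0, which agrees with 1 − 1 + 0 = 0.
(K is a triangulation of the cylinder S^1 x I.)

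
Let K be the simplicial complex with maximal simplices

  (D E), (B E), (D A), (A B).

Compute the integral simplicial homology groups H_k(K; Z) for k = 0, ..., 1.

H_0 = Z,  H_1 = Z.

We work with the vertex ordering A < B < D < E. The simplices of K, each written with vertices in increasing order, are:

  0-simplices (4): A, B, D, E
  1-simplices (4): AB, AD, BE, DE

giving chain groups C_0 ≅ Z^4, C_1 ≅ Z^4.

∂_1: C_1 → C_0 maps an edge to its endpoints' difference, ∂[p,q] = q − p.
This gives a 4×4 integer matrix of rank 3; reducing to Smith normal form yields diagonal entries (1,1,1).

Now H_k = ker ∂_k / im ∂_{k+1}, so:

  H_0: rank C_0 − rank ∂_1 = 4 − 3 = 1, and the invariant factors of ∂_1 are all 1, so H_0 ≅ Z.
  H_1: rank ker ∂_1 − rank ∂_2 = (4 − 3) − 0 = 1, and there is no ∂_2, so H_1 ≅ Z.

(K is a triangulation of the circle S^1.)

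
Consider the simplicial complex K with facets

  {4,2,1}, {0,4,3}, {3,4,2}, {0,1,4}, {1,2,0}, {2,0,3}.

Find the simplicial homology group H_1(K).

H_1 = 0.

Fix the vertex order 0 < 1 < 2 < 3 < 4 and write every simplex with vertices in increasing order. Then dim K = 2 and the simplices of K are:

  0-simplices (5): [0], [1], [2], [3], [4]
  1-simplices (9): [0,1], [0,2], [0,3], [0,4], [1,2], [1,4], [2,3], [2,4], [3,4]
  2-simplices (6): [0,1,2], [0,1,4], [0,2,3], [0,3,4], [1,2,4], [2,3,4]

giving chain groups C_0 ≅ Z^5, C_1 ≅ Z^9, C_2 ≅ Z^6.

The boundary map ∂_1: C_1 → C_0 is given by ∂[p,q] = [q] − [p].
The resulting 5×9 matrix has rank 4, and its Smith normal form has invariant factors (1,1,1,1).

The boundary map ∂_2: C_2 → C_1 sends each 2-simplex [p,q,r] to [q,r] − [p,r] + [p,q]. For instance
  ∂[0,2,3] = [2,3] − [0,3] + [0,2],
  ∂[2,3,4] = [3,4] − [2,4] + [2,3].
The resulting 9×6 matrix has rank 5, and its Smith normal form has invariant factors (1,1,1,1,1).

From H_k ≅ ker(∂_k) / im(∂_{k+1}) we obtain:

  H_1: rank ker ∂_1 − rank ∂_2 = (9 − 4) − 5 = 0, and the invariant factors of ∂_2 are all 1, so H_1 ≅ 0.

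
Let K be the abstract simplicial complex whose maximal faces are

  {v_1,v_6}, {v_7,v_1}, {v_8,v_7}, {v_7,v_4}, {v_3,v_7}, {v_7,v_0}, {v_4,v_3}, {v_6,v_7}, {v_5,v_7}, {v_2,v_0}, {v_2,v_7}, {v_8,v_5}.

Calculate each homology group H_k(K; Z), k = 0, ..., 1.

H_0 = Z,  H_1 = Z^4.

K has 9 vertices, 12 edges.
rank ∂_0 = 0, rank ∂_1 = 8 ⇒ b_0 = 9 − 0 − 8 = 1; all invariant factors of ∂_1 are 1 so no torsion. So H_0 ≅ Z.
rank ∂_1 = 8, rank ∂_2 = 0 ⇒ b_1 = 12 − 8 − 0 = 4. So H_1 ≅ Z^4.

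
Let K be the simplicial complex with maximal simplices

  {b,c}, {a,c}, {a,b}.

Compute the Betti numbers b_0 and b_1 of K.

Order the vertices as a < b < c. Listing each simplex with vertices in this order, K has dimension 1 with simplices:

  0-simplices (3): a, b, c
  1-simplices (3): ab, ac, bc

giving chain groups C_0 ≅ Z^3, C_1 ≅ Z^3.

The boundary map ∂_1: C_1 → C_0 sends each edge [p,q] (with p < q) to q − p. For instance
  ∂ac = c − a.
The 3×3 boundary matrix has rank 2 and Smith normal form diag(1,1).

Now H_k = ker ∂_k / im ∂_{k+1}, so:

  H_0: rank C_0 − rank ∂_1 = 3 − 2 = 1, and the invariant factors of ∂_1 are all 1, so H_0 ≅ Z.
  H_1: rank ker ∂_1 − rank ∂_2 = (3 − 2) − 0 = 1, and there is no ∂_2, so H_1 ≅ Z.

Hence the Betti numbers are b_0 = 1, b_1 = 1.

b_0 = 1, b_1 = 1.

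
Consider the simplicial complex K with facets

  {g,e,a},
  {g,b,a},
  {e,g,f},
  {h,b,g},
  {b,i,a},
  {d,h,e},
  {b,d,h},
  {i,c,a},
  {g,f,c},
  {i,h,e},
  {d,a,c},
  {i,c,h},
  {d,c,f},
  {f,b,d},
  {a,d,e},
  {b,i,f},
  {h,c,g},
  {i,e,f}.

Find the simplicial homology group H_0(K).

Order the vertices as a < b < c < d < e < f < g < h < i. Listing each simplex with vertices in this order, K has dimension 2 with simplices:

  0-simplices (9): a, b, c, d, e, f, g, h, i
  1-simplices (27): ab, ac, ad, ae, ag, ai, bd, bf, bg, bh, bi, cd, cf, cg, ch, ci, de, df, dh, ef, eg, eh, ei, fg, fi, gh, hi
  2-simplices (18): abg, abi, acd, aci, ade, aeg, bdf, bdh, bfi, bgh, cdf, cfg, cgh, chi, deh, efg, efi, ehi

Hence C_0 ≅ Z^9, C_1 ≅ Z^27, C_2 ≅ Z^18.

The boundary map ∂_1: C_1 → C_0 sends each edge [p,q] (with p < q) to q − p. For instance
  ∂bd = d − b.
This gives a 9×27 integer matrix of rank 8; reducing to Smith normal form yields diagonal entries (1,1,1,1,1,1,1,1).

The boundary map ∂_2: C_2 → C_1 sends each 2-simplex [p,q,r] to [q,r] − [p,r] + [p,q]. For instance
  ∂acd = cd − ad + ac,
  ∂abi = bi − ai + ab.
As a 27×18 matrix over Z this has rank 17, with invariant factors (1,1,1,1,1,1,1,1,1,1,1,1,1,1,1,1,1).

Now H_k = ker ∂_k / im ∂_{k+1}, so:

  H_0: rank C_0 − rank ∂_1 = 9 − 8 = 1, and the invariant factors of ∂_1 are all 1, so H_0 ≅ Z.

(K is a triangulation of the torus T^2.)

H_0 ≅ Z.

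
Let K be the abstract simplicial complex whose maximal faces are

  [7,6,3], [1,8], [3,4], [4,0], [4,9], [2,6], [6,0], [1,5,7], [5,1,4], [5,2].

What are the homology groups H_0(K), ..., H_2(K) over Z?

H_0 = Z,  H_1 = Z^3,  H_2 = 0.

We work with the vertex ordering 0 < 1 < 2 < 3 < 4 < 5 < 6 < 7 < 8 < 9. The simplices of K, each written with vertices in increasing order, are:

  0-simplices (10): [0], [1], [2], [3], [4], [5], [6], [7], [8], [9]
  1-simplices (15): [0,4], [0,6], [1,4], [1,5], [1,7], [1,8], [2,5], [2,6], [3,4], [3,6], [3,7], [4,5], [4,9], [5,7], [6,7]
  2-simplices (3): [1,4,5], [1,5,7], [3,6,7]

so the chain groups are C_0 ≅ Z^10, C_1 ≅ Z^15, C_2 ≅ Z^3.

∂_1: C_1 → C_0 maps an edge to its endpoints' difference, ∂[p,q] = q − p.
This gives a 10×15 integer matrix of rank 9; reducing to Smith normal form yields diagonal entries (1,1,1,1,1,1,1,1,1).

The boundary map ∂_2: C_2 → C_1 maps a triangle to the signed sum of its edges. For instance
  ∂[3,6,7] = [6,7] − [3,7] + [3,6],
  ∂[1,4,5] = [4,5] − [1,5] + [1,4].
As a 15×3 matrix over Z this has rank 3, with invariant factors (1,1,1).

Now H_k = ker ∂_k / im ∂_{k+1}, so:

  H_0: rank C_0 − rank ∂_1 = 10 − 9 = 1, and the invariant factors of ∂_1 are all 1, so H_0 ≅ Z.
  H_1: rank ker ∂_1 − rank ∂_2 = (15 − 9) − 3 = 3, and the invariant factors of ∂_2 are all 1, so H_1 ≅ Z^3.
  H_2: rank ker ∂_2 − rank ∂_3 = (3 − 3) − 0 = 0, and there is no ∂_3, so H_2 ≅ 0.

As a check, the Euler characteristic is 10 − 15 + 3 = -2, which agrees with 1 − 3 + 0 = -2.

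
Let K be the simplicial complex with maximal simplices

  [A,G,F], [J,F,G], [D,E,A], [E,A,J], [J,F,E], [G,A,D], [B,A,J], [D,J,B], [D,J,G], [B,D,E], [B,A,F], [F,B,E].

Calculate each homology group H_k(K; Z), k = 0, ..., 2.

We work with the vertex ordering A < B < D < E < F < G < J. The simplices of K, each written with vertices in increasing order, are:

  0-simplices (7): A, B, D, E, F, G, J
  1-simplices (18): AB, AD, AE, AF, AG, AJ, BD, BE, BF, BJ, DE, DG, DJ, EF, EJ, FG, FJ, GJ
  2-simplices (12): ABF, ABJ, ADE, ADG, AEJ, AFG, BDE, BDJ, BEF, DGJ, EFJ, FGJ

so the chain groups are C_0 ≅ Z^7, C_1 ≅ Z^18, C_2 ≅ Z^12.

∂_1: C_1 → C_0 maps an edge to its endpoints' difference, ∂[p,q] = q − p. For instance
  ∂AF = F − A.
The resulting 7×18 matrix has rank 6, and its Smith normal form has invariant factors (1,1,1,1,1,1).

The boundary map ∂_2: C_2 → C_1 acts by ∂[p,q,r] = [q,r] − [p,r] + [p,q]. For instance
  ∂ABJ = BJ − AJ + AB,
  ∂ADE = DE − AE + AD.
This gives a 18×12 integer matrix of rank 12; reducing to Smith normal form yields diagonal entries (1,1,1,1,1,1,1,1,1,1,1,2).

From H_k ≅ ker(∂_k) / im(∂_{k+1}) we obtain:

  H_0: rank C_0 − rank ∂_1 = 7 − 6 = 1, and the invariant factors of ∂_1 are all 1, so H_0 = Z.
  H_1: rank ker ∂_1 − rank ∂_2 = (18 − 6) − 12 = 0, and ∂_2 has invariant factor 2 > 1, so H_1 = Z/2.
  H_2: rank ker ∂_2 − rank ∂_3 = (12 − 12) − 0 = 0, and there is no ∂_3, so H_2 = 0.

As a check, the Euler characteristic is 7 − 18 + 12 = 1, which agrees with 1 − 0 + 0 = 1.
(K is a triangulation of the real projective plane RP^2.)

H_0 = Z,  H_1 = Z/2,  H_2 = 0.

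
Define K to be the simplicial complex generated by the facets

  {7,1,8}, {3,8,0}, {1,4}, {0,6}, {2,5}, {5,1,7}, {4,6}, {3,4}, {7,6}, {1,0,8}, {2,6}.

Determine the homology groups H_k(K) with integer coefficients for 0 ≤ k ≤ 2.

H_0 ≅ Z,  H_1 ≅ Z^4,  H_2 = 0.

K has 9 vertices, 16 edges, 4 triangles.
rank ∂_0 = 0, rank ∂_1 = 8 ⇒ b_0 = 9 − 0 − 8 = 1; all invariant factors of ∂_1 are 1 so no torsion. So H_0 ≅ Z.
rank ∂_1 = 8, rank ∂_2 = 4 ⇒ b_1 = 16 − 8 − 4 = 4; all invariant factors of ∂_2 are 1 so no torsion. So H_1 ≅ Z^4.
rank ∂_2 = 4, rank ∂_3 = 0 ⇒ b_2 = 4 − 4 − 0 = 0. So H_2 ≅ 0.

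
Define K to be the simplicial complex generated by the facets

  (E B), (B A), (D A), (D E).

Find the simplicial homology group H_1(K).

Fix the vertex order A < B < D < E and write every simplex with vertices in increasing order. Then dim K = 1 and the simplices of K are:

  0-simplices (4): A, B, D, E
  1-simplices (4): AB, AD, BE, DE

Hence C_0 ≅ Z^4, C_1 ≅ Z^4.

The boundary map ∂_1: C_1 → C_0 maps an edge to its endpoints' difference, ∂[p,q] = q − p. For instance
  ∂AD = D − A.
The 4×4 boundary matrix has rank 3 and Smith normal form diag(1,1,1).

Computing H_k = (kernel of ∂_k) / (image of ∂_{k+1}):

  H_1: rank ker ∂_1 − rank ∂_2 = (4 − 3) − 0 = 1, and there is no ∂_2, so H_1 = Z.

H_1 = Z.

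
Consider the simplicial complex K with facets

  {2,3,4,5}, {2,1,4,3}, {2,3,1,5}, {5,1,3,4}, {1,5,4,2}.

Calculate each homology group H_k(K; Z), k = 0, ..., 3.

Order the vertices as 1 < 2 < 3 < 4 < 5. Listing each simplex with vertices in this order, K has dimension 3 with simplices:

  0-simplices (5): [1], [2], [3], [4], [5]
  1-simplices (10): [1,2], [1,3], [1,4], [1,5], [2,3], [2,4], [2,5], [3,4], [3,5], [4,5]
  2-simplices (10): [1,2,3], [1,2,4], [1,2,5], [1,3,4], [1,3,5], [1,4,5], [2,3,4], [2,3,5], [2,4,5], [3,4,5]
  3-simplices (5): [1,2,3,4], [1,2,3,5], [1,2,4,5], [1,3,4,5], [2,3,4,5]

Hence C_0 ≅ Z^5, C_1 ≅ Z^10, C_2 ≅ Z^10, C_3 ≅ Z^5.

The boundary map ∂_1: C_1 → C_0 maps an edge to its endpoints' difference, ∂[p,q] = q − p. For instance
  ∂[2,3] = [3] − [2].
This gives a 5×10 integer matrix of rank 4; reducing to Smith normal form yields diagonal entries (1,1,1,1).

∂_2: C_2 → C_1 maps a triangle to the signed sum of its edges. For instance
  ∂[1,2,4] = [2,4] − [1,4] + [1,2],
  ∂[2,4,5] = [4,5] − [2,5] + [2,4].
As a 10×10 matrix over Z this has rank 6, with invariant factors (1,1,1,1,1,1).

Boundary ∂_3: C_3 → C_2 sends each 3-simplex σ to the alternating sum Σ_i (−1)^i (σ with its i-th vertex removed). For instance
  ∂[1,3,4,5] = [3,4,5] − [1,4,5] + [1,3,5] − [1,3,4],
  ∂[1,2,4,5] = [2,4,5] − [1,4,5] + [1,2,5] − [1,2,4].
As a 10×5 matrix over Z this has rank 4, with invariant factors (1,1,1,1).

Computing H_k = (kernel of ∂_k) / (image of ∂_{k+1}):

  H_0: rank C_0 − rank ∂_1 = 5 − 4 = 1, and the invariant factors of ∂_1 are all 1, so H_0 ≅ Z.
  H_1: rank ker ∂_1 − rank ∂_2 = (10 − 4) − 6 = 0, and the invariant factors of ∂_2 are all 1, so H_1 ≅ 0.
  H_2: rank ker ∂_2 − rank ∂_3 = (10 − 6) − 4 = 0, and the invariant factors of ∂_3 are all 1, so H_2 ≅ 0.
  H_3: rank ker ∂_3 − rank ∂_4 = (5 − 4) − 0 = 1, and there is no ∂_4, so H_3 ≅ Z.

(K is a triangulation of the 3-sphere S^3.)

H_0 ≅ Z,  H_1 = 0,  H_2 = 0,  H_3 ≅ Z.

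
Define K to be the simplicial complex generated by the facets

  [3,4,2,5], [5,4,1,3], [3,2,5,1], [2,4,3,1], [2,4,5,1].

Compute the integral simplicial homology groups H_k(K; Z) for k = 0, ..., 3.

K has 5 vertices, 10 edges, 10 triangles, 5 3-simplices.
rank ∂_0 = 0, rank ∂_1 = 4 ⇒ b_0 = 5 − 0 − 4 = 1; all invariant factors of ∂_1 are 1 so no torsion. So H_0 = Z.
rank ∂_1 = 4, rank ∂_2 = 6 ⇒ b_1 = 10 − 4 − 6 = 0; all invariant factors of ∂_2 are 1 so no torsion. So H_1 = 0.
rank ∂_2 = 6, rank ∂_3 = 4 ⇒ b_2 = 10 − 6 − 4 = 0; all invariant factors of ∂_3 are 1 so no torsion. So H_2 = 0.
rank ∂_3 = 4, rank ∂_4 = 0 ⇒ b_3 = 5 − 4 − 0 = 1. So H_3 = Z.

H_0 = Z,  H_1 = 0,  H_2 = 0,  H_3 = Z.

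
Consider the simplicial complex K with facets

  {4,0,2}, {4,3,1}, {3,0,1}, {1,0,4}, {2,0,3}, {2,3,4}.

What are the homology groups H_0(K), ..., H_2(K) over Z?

We work with the vertex ordering 0 < 1 < 2 < 3 < 4. The simplices of K, each written with vertices in increasing order, are:

  0-simplices (5): [0], [1], [2], [3], [4]
  1-simplices (9): [0,1], [0,2], [0,3], [0,4], [1,3], [1,4], [2,3], [2,4], [3,4]
  2-simplices (6): [0,1,3], [0,1,4], [0,2,3], [0,2,4], [1,3,4], [2,3,4]

Hence C_0 ≅ Z^5, C_1 ≅ Z^9, C_2 ≅ Z^6.

Boundary ∂_1: C_1 → C_0 maps an edge to its endpoints' difference, ∂[p,q] = q − p.
This gives a 5×9 integer matrix of rank 4; reducing to Smith normal form yields diagonal entries (1,1,1,1).

The boundary map ∂_2: C_2 → C_1 maps a triangle to the signed sum of its edges. For instance
  ∂[0,2,4] = [2,4] − [0,4] + [0,2],
  ∂[0,2,3] = [2,3] − [0,3] + [0,2].
This gives a 9×6 integer matrix of rank 5; reducing to Smith normal form yields diagonal entries (1,1,1,1,1).

Now H_k = ker ∂_k / im ∂_{k+1}, so:

  H_0: rank C_0 − rank ∂_1 = 5 − 4 = 1, and the invariant factors of ∂_1 are all 1, so H_0 ≅ Z.
  H_1: rank ker ∂_1 − rank ∂_2 = (9 − 4) − 5 = 0, and the invariant factors of ∂_2 are all 1, so H_1 ≅ 0.
  H_2: rank ker ∂_2 − rank ∂_3 = (6 − 5) − 0 = 1, and there is no ∂_3, so H_2 ≅ Z.

As a check, the Euler characteristic is 5 − 9 + 6 = 2, which agrees with 1 − 0 + 1 = 2.
(K is a triangulation of the 2-sphere S^2.)

H_0 = Z,  H_1 = 0,  H_2 = Z.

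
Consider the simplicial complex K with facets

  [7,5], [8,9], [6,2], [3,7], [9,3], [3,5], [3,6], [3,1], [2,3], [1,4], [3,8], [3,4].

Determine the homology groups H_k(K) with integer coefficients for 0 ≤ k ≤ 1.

We work with the vertex ordering 1 < 2 < 3 < 4 < 5 < 6 < 7 < 8 < 9. The simplices of K, each written with vertices in increasing order, are:

  0-simplices (9): [1], [2], [3], [4], [5], [6], [7], [8], [9]
  1-simplices (12): [1,3], [1,4], [2,3], [2,6], [3,4], [3,5], [3,6], [3,7], [3,8], [3,9], [5,7], [8,9]

giving chain groups C_0 ≅ Z^9, C_1 ≅ Z^12.

The boundary map ∂_1: C_1 → C_0 maps an edge to its endpoints' difference, ∂[p,q] = q − p.
The resulting 9×12 matrix has rank 8, and its Smith normal form has invariant factors (1,1,1,1,1,1,1,1).

From H_k ≅ ker(∂_k) / im(∂_{k+1}) we obtain:

  H_0: rank C_0 − rank ∂_1 = 9 − 8 = 1, and the invariant factors of ∂_1 are all 1, so H_0 = Z.
  H_1: rank ker ∂_1 − rank ∂_2 = (12 − 8) − 0 = 4, and there is no ∂_2, so H_1 = Z^4.

H_0 ≅ Z,  H_1 ≅ Z^4.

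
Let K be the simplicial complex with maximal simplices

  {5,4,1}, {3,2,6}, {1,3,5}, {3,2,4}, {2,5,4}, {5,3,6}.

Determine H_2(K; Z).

H_2 ≅ 0.

Take the total order 1 < 2 < 3 < 4 < 5 < 6 on the vertex set. Then K (dimension 2) consists of the simplices:

  0-simplices (6): [1], [2], [3], [4], [5], [6]
  1-simplices (12): [1,3], [1,4], [1,5], [2,3], [2,4], [2,5], [2,6], [3,4], [3,5], [3,6], [4,5], [5,6]
  2-simplices (6): [1,3,5], [1,4,5], [2,3,4], [2,3,6], [2,4,5], [3,5,6]

so the chain groups are C_0 ≅ Z^6, C_1 ≅ Z^12, C_2 ≅ Z^6.

Boundary ∂_1: C_1 → C_0 sends each edge [p,q] (with p < q) to q − p. For instance
  ∂[5,6] = [6] − [5].
The resulting 6×12 matrix has rank 5, and its Smith normal form has invariant factors (1,1,1,1,1).

Boundary ∂_2: C_2 → C_1 acts by ∂[p,q,r] = [q,r] − [p,r] + [p,q]. For instance
  ∂[2,3,4] = [3,4] − [2,4] + [2,3],
  ∂[2,4,5] = [4,5] − [2,5] + [2,4].
As a 12×6 matrix over Z this has rank 6, with invariant factors (1,1,1,1,1,1).

Computing H_k = (kernel of ∂_k) / (image of ∂_{k+1}):

  H_2: rank ker ∂_2 − rank ∂_3 = (6 − 6) − 0 = 0, and there is no ∂_3, so H_2 ≅ 0.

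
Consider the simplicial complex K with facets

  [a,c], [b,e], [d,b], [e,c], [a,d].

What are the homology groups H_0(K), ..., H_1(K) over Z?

Take the total order a < b < c < d < e on the vertex set. Then K (dimension 1) consists of the simplices:

  0-simplices (5): a, b, c, d, e
  1-simplices (5): ac, ad, bd, be, ce

giving chain groups C_0 ≅ Z^5, C_1 ≅ Z^5.

Boundary ∂_1: C_1 → C_0 is given by ∂[p,q] = [q] − [p]. For instance
  ∂ce = e − c.
The resulting 5×5 matrix has rank 4, and its Smith normal form has invariant factors (1,1,1,1).

Now H_k = ker ∂_k / im ∂_{k+1}, so:

  H_0: rank C_0 − rank ∂_1 = 5 − 4 = 1, and the invariant factors of ∂_1 are all 1, so H_0 = Z.
  H_1: rank ker ∂_1 − rank ∂_2 = (5 − 4) − 0 = 1, and there is no ∂_2, so H_1 = Z.

As a check, the Euler characteristic is 5 − 5 = 0, which agrees with 1 − 1 = 0.

H_0 ≅ Z,  H_1 ≅ Z.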